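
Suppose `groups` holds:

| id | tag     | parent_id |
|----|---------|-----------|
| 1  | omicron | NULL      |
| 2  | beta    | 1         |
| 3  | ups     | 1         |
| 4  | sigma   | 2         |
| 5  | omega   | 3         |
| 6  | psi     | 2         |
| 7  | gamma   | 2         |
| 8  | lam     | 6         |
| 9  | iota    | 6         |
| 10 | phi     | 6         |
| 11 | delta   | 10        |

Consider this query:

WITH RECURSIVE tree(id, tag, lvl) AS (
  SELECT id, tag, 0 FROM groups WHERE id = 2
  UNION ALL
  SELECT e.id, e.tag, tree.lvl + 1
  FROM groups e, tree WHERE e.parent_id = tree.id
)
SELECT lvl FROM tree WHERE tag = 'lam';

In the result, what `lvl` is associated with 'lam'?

2

Base: id=2 (beta) at lvl 0.
Iteration 1: rows with parent_id in {2} -> sigma (id 4, lvl 1), psi (id 6, lvl 1), gamma (id 7, lvl 1).
Iteration 2: rows with parent_id in {4,6,7} -> lam (id 8, lvl 2), iota (id 9, lvl 2), phi (id 10, lvl 2).
Iteration 3: rows with parent_id in {8,9,10} -> delta (id 11, lvl 3).
Iteration 4: no rows with parent_id in {11}; recursion stops.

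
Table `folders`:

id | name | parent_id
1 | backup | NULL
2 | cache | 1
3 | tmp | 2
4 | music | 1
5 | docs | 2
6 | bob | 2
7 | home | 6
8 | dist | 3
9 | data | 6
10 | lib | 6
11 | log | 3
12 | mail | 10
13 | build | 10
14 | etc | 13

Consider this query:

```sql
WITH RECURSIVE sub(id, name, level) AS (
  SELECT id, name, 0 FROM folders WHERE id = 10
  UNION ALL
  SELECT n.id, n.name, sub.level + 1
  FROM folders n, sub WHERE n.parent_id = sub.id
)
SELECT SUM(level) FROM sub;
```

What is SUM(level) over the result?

4

Base: id=10 (lib) at level 0.
Iteration 1: rows with parent_id in {10} -> mail (id 12, level 1), build (id 13, level 1).
Iteration 2: rows with parent_id in {12,13} -> etc (id 14, level 2).
Iteration 3: no rows with parent_id in {14}; recursion stops.
SUM(level) = 0 + 1 + 1 + 2 = 4.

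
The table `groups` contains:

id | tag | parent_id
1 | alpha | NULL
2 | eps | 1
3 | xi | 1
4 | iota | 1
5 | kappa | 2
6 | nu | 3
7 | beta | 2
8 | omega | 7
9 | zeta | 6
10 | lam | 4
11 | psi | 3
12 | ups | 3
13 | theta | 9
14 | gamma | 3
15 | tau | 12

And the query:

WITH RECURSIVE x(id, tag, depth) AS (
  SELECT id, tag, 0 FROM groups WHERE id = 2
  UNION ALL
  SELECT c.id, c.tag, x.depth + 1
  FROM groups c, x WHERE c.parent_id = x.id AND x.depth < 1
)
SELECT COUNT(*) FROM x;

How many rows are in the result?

Base: id=2 (eps) at depth 0.
Iteration 1: rows with parent_id in {2} -> kappa (id 5, depth 1), beta (id 7, depth 1).
Iteration 2: depth < 1 fails for all current rows; recursion stops.
Total rows emitted: 3.

3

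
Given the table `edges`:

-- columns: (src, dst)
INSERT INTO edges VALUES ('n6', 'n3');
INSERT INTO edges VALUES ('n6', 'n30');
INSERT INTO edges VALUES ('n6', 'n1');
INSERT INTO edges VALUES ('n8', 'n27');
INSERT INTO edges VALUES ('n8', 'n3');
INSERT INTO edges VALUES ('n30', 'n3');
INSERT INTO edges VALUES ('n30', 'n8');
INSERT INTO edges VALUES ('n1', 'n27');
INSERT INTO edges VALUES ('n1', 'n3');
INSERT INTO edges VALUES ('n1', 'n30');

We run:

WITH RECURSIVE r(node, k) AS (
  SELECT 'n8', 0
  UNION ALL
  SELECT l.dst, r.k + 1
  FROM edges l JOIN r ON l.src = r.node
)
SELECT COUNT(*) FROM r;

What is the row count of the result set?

3

Base: (n8, k=0).
Iteration 1: edges from {n8} -> (n27, k=1), (n3, k=1).
Iteration 2: no outgoing edges from {n27,n3}; recursion stops.
Total rows emitted: 3.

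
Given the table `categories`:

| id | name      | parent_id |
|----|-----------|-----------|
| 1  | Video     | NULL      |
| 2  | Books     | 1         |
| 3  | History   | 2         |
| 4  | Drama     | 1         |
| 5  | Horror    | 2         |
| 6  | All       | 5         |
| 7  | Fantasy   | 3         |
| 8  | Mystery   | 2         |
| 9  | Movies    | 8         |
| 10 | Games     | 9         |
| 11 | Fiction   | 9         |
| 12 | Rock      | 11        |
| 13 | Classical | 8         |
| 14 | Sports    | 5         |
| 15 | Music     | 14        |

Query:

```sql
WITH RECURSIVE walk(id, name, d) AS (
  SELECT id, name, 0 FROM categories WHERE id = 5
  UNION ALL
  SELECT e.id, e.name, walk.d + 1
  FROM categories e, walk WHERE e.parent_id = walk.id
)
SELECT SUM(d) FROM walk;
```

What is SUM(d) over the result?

4

Base: id=5 (Horror) at d 0.
Iteration 1: rows with parent_id in {5} -> All (id 6, d 1), Sports (id 14, d 1).
Iteration 2: rows with parent_id in {6,14} -> Music (id 15, d 2).
Iteration 3: no rows with parent_id in {15}; recursion stops.
SUM(d) = 0 + 1 + 1 + 2 = 4.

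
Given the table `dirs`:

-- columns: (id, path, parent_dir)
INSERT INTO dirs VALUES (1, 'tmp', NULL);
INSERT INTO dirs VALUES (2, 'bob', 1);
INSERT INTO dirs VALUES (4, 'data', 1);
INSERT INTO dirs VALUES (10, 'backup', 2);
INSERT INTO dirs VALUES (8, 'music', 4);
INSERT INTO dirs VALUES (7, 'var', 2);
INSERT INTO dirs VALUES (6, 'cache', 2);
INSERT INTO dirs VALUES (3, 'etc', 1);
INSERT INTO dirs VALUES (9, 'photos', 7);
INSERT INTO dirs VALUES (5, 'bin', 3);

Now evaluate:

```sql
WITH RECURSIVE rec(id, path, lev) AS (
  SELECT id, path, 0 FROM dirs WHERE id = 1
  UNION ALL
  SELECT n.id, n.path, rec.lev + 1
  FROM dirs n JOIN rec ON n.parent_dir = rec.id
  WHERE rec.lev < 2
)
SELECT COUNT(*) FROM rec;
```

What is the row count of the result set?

Base: id=1 (tmp) at lev 0.
Iteration 1: rows with parent_dir in {1} -> bob (id 2, lev 1), etc (id 3, lev 1), data (id 4, lev 1).
Iteration 2: rows with parent_dir in {2,3,4} -> bin (id 5, lev 2), cache (id 6, lev 2), var (id 7, lev 2), music (id 8, lev 2), backup (id 10, lev 2).
Iteration 3: lev < 2 fails for all current rows; recursion stops.
Total rows emitted: 9.

9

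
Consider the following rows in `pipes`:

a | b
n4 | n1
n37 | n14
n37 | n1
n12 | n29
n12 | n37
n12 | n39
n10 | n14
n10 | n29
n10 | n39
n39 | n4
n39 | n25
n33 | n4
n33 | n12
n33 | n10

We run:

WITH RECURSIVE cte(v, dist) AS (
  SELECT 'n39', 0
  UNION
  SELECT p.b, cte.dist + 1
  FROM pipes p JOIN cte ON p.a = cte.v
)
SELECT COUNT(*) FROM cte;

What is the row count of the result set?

Base: (n39, dist=0).
Iteration 1: edges from {n39} -> (n25, dist=1), (n4, dist=1).
Iteration 2: edges from {n25,n4} -> (n1, dist=2).
Iteration 3: no outgoing edges from {n1}; recursion stops.
Total rows emitted: 4.

4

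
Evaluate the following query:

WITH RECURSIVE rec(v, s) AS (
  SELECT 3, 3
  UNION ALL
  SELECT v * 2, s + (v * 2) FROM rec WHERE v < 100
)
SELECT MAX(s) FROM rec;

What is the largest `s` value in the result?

Base: v=3, s=3.
Iteration 1: 3 < 100 holds -> v = 3 * 2 = 6, s = 3 + 6 = 9.
Iteration 2: 6 < 100 holds -> v = 6 * 2 = 12, s = 9 + 12 = 21.
Iteration 3: 12 < 100 holds -> v = 12 * 2 = 24, s = 21 + 24 = 45.
Iteration 4: 24 < 100 holds -> v = 24 * 2 = 48, s = 45 + 48 = 93.
Iteration 5: 48 < 100 holds -> v = 48 * 2 = 96, s = 93 + 96 = 189.
Iteration 6: 96 < 100 holds -> v = 96 * 2 = 192, s = 189 + 192 = 381.
Iteration 7: 192 < 100 fails; recursion stops.
s values: 3, 9, 21, 45, 93, 189, 381; the maximum is 381.

381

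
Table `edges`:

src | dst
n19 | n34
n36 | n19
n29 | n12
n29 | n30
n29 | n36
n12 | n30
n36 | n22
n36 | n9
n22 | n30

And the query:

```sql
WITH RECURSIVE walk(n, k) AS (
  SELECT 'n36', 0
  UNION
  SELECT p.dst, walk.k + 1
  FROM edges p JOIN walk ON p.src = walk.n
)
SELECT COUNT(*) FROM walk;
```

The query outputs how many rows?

6

Base: (n36, k=0).
Iteration 1: edges from {n36} -> (n19, k=1), (n22, k=1), (n9, k=1).
Iteration 2: edges from {n19,n22,n9} -> (n30, k=2), (n34, k=2).
Iteration 3: no outgoing edges from {n30,n34}; recursion stops.
Total rows emitted: 6.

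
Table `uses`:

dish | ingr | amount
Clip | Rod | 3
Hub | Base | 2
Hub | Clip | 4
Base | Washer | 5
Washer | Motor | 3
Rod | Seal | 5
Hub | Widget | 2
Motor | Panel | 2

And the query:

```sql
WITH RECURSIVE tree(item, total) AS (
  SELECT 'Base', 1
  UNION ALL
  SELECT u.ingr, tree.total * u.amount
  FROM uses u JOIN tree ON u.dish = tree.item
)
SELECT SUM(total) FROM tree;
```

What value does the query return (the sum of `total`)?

51

Base: (Base, total=1).
Iteration 1: components of {Base} -> Washer = 1*5 = 5.
Iteration 2: components of {Washer} -> Motor = 5*3 = 15.
Iteration 3: components of {Motor} -> Panel = 15*2 = 30.
Iteration 4: no further components; recursion stops.
SUM(total) = 1 + 5 + 15 + 30 = 51.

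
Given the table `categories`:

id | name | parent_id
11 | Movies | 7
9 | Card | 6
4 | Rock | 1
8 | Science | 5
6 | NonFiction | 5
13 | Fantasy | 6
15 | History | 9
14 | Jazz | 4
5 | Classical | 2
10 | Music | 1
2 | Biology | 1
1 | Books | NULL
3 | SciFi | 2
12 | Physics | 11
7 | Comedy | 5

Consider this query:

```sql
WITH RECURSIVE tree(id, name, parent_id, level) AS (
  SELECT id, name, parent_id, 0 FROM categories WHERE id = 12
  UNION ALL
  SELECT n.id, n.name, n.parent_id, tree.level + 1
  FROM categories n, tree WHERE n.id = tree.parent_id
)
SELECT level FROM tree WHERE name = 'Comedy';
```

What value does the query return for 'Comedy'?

2

Base: id=12 (Physics), parent_id=11, level 0.
Iteration 1: join on id=11 -> Movies (id 11, parent_id=7, level 1).
Iteration 2: join on id=7 -> Comedy (id 7, parent_id=5, level 2).
Iteration 3: join on id=5 -> Classical (id 5, parent_id=2, level 3).
Iteration 4: join on id=2 -> Biology (id 2, parent_id=1, level 4).
Iteration 5: join on id=1 -> Books (id 1, parent_id=NULL, level 5).
Iteration 6: parent_id is NULL; no match; recursion stops.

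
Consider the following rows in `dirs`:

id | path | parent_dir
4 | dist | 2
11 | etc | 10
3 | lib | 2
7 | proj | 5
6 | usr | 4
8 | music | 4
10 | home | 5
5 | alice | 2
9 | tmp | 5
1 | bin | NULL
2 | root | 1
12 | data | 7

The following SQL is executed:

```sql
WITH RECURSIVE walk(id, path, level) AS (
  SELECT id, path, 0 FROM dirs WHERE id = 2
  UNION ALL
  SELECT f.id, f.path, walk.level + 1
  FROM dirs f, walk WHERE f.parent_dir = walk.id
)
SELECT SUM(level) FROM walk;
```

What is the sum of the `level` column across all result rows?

Base: id=2 (root) at level 0.
Iteration 1: rows with parent_dir in {2} -> lib (id 3, level 1), dist (id 4, level 1), alice (id 5, level 1).
Iteration 2: rows with parent_dir in {3,4,5} -> usr (id 6, level 2), proj (id 7, level 2), music (id 8, level 2), tmp (id 9, level 2), home (id 10, level 2).
Iteration 3: rows with parent_dir in {6,7,8,9,10} -> etc (id 11, level 3), data (id 12, level 3).
Iteration 4: no rows with parent_dir in {11,12}; recursion stops.
SUM(level) = 0 + 1 + 1 + 1 + 2 + 2 + 2 + 2 + 2 + 3 + 3 = 19.

19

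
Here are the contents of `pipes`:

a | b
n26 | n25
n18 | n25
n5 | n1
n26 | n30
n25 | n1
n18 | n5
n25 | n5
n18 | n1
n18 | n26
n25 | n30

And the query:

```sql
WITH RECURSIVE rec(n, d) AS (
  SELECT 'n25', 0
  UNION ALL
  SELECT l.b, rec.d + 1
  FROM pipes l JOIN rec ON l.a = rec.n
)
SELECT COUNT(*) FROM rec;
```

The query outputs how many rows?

5

Base: (n25, d=0).
Iteration 1: edges from {n25} -> (n1, d=1), (n30, d=1), (n5, d=1).
Iteration 2: edges from {n1,n30,n5} -> (n1, d=2).
Iteration 3: no outgoing edges from {n1}; recursion stops.
Total rows emitted: 5.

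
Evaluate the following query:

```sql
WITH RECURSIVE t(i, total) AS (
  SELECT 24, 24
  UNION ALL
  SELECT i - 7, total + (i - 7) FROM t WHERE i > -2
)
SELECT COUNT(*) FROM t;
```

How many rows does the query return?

Base: i=24, total=24.
Iteration 1: 24 > -2 holds -> i = 24 - 7 = 17, total = 24 + 17 = 41.
Iteration 2: 17 > -2 holds -> i = 17 - 7 = 10, total = 41 + 10 = 51.
Iteration 3: 10 > -2 holds -> i = 10 - 7 = 3, total = 51 + 3 = 54.
Iteration 4: 3 > -2 holds -> i = 3 - 7 = -4, total = 54 + -4 = 50.
Iteration 5: -4 > -2 fails; recursion stops.
Total rows emitted: 5.

5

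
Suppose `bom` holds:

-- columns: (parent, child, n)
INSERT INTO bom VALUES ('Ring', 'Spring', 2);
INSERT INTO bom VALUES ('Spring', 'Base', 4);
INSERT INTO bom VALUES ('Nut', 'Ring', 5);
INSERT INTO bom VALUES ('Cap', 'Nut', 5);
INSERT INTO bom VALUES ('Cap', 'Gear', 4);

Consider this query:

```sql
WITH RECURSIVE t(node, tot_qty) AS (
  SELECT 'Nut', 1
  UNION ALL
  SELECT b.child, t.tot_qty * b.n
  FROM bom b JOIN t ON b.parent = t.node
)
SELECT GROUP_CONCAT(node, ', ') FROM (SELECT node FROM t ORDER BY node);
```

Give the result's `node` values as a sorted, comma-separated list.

Base: (Nut, tot_qty=1).
Iteration 1: components of {Nut} -> Ring = 1*5 = 5.
Iteration 2: components of {Ring} -> Spring = 5*2 = 10.
Iteration 3: components of {Spring} -> Base = 10*4 = 40.
Iteration 4: no further components; recursion stops.

Base, Nut, Ring, Spring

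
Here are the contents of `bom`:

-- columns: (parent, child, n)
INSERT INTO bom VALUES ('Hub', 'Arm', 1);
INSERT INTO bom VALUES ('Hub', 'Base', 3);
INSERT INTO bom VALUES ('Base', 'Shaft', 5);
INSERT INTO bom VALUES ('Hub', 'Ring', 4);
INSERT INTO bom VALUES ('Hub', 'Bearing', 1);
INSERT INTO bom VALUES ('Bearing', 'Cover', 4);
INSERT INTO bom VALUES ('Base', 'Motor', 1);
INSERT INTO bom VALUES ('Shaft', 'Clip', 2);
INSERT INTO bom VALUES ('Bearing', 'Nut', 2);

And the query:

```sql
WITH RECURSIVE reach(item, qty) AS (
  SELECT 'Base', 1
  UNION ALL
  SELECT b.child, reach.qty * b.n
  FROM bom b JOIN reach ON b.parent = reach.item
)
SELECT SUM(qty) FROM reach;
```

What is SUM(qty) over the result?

Base: (Base, qty=1).
Iteration 1: components of {Base} -> Motor = 1*1 = 1, Shaft = 1*5 = 5.
Iteration 2: components of {Motor,Shaft} -> Clip = 5*2 = 10.
Iteration 3: no further components; recursion stops.
SUM(qty) = 1 + 5 + 1 + 10 = 17.

17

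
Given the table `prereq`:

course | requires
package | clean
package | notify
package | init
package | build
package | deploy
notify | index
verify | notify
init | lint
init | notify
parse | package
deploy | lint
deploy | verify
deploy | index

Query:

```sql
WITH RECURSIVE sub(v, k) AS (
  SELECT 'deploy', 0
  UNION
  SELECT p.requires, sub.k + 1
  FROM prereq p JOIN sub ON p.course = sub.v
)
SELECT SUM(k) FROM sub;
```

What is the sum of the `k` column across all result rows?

8

Base: (deploy, k=0).
Iteration 1: edges from {deploy} -> (index, k=1), (lint, k=1), (verify, k=1).
Iteration 2: edges from {index,lint,verify} -> (notify, k=2).
Iteration 3: edges from {notify} -> (index, k=3).
Iteration 4: no outgoing edges from {index}; recursion stops.
SUM(k) = 0 + 1 + 1 + 1 + 2 + 3 = 8.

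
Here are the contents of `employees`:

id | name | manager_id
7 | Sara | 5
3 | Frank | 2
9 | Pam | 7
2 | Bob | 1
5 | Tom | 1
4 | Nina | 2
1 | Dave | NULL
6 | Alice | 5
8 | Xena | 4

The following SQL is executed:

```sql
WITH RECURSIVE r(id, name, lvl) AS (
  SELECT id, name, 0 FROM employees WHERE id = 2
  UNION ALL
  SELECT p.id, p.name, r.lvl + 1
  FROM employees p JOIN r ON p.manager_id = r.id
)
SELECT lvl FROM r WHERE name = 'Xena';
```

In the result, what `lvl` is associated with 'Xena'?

Base: id=2 (Bob) at lvl 0.
Iteration 1: rows with manager_id in {2} -> Frank (id 3, lvl 1), Nina (id 4, lvl 1).
Iteration 2: rows with manager_id in {3,4} -> Xena (id 8, lvl 2).
Iteration 3: no rows with manager_id in {8}; recursion stops.

2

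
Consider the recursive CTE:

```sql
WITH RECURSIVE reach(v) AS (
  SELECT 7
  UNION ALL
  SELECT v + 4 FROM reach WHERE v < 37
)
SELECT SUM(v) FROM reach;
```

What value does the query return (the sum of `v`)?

207

Base: v=7.
Iteration 1: 7 < 37 holds -> v = 7 + 4 = 11.
Iteration 2: 11 < 37 holds -> v = 11 + 4 = 15.
Iteration 3: 15 < 37 holds -> v = 15 + 4 = 19.
Iteration 4: 19 < 37 holds -> v = 19 + 4 = 23.
Iteration 5: 23 < 37 holds -> v = 23 + 4 = 27.
Iteration 6: 27 < 37 holds -> v = 27 + 4 = 31.
Iteration 7: 31 < 37 holds -> v = 31 + 4 = 35.
Iteration 8: 35 < 37 holds -> v = 35 + 4 = 39.
Iteration 9: 39 < 37 fails; recursion stops.
SUM(v) = 7 + 11 + 15 + 19 + 23 + 27 + 31 + 35 + 39 = 207.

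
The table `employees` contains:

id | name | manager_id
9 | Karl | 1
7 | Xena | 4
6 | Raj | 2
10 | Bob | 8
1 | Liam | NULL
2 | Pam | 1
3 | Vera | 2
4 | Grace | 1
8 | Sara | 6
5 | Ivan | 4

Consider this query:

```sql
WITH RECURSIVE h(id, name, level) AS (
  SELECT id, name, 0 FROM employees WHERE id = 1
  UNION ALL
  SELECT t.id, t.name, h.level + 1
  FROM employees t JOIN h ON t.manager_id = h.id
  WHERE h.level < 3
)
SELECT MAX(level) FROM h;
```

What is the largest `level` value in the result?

Base: id=1 (Liam) at level 0.
Iteration 1: rows with manager_id in {1} -> Pam (id 2, level 1), Grace (id 4, level 1), Karl (id 9, level 1).
Iteration 2: rows with manager_id in {2,4,9} -> Vera (id 3, level 2), Ivan (id 5, level 2), Raj (id 6, level 2), Xena (id 7, level 2).
Iteration 3: rows with manager_id in {3,5,6,7} -> Sara (id 8, level 3).
Iteration 4: level < 3 fails for all current rows; recursion stops.
level values: 0, 1, 1, 1, 2, 2, 2, 2, 3; the maximum is 3.

3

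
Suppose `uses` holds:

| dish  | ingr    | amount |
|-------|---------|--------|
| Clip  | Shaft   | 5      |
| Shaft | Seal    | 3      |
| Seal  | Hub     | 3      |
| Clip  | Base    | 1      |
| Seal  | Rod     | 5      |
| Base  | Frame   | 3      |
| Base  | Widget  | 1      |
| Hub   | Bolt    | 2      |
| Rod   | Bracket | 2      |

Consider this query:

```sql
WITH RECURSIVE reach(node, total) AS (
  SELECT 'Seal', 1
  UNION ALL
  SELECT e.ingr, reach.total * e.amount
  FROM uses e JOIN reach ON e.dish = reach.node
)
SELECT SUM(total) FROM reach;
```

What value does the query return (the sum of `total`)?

Base: (Seal, total=1).
Iteration 1: components of {Seal} -> Hub = 1*3 = 3, Rod = 1*5 = 5.
Iteration 2: components of {Hub,Rod} -> Bolt = 3*2 = 6, Bracket = 5*2 = 10.
Iteration 3: no further components; recursion stops.
SUM(total) = 1 + 3 + 5 + 6 + 10 = 25.

25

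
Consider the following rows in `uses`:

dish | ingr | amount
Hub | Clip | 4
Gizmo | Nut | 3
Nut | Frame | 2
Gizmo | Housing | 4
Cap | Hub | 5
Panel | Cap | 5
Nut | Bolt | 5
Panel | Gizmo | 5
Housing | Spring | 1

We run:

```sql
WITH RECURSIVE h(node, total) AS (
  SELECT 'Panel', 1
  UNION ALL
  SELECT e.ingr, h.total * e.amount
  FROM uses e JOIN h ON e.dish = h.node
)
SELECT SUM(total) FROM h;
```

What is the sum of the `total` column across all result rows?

Base: (Panel, total=1).
Iteration 1: components of {Panel} -> Cap = 1*5 = 5, Gizmo = 1*5 = 5.
Iteration 2: components of {Cap,Gizmo} -> Housing = 5*4 = 20, Hub = 5*5 = 25, Nut = 5*3 = 15.
Iteration 3: components of {Housing,Hub,Nut} -> Bolt = 15*5 = 75, Clip = 25*4 = 100, Frame = 15*2 = 30, Spring = 20*1 = 20.
Iteration 4: no further components; recursion stops.
SUM(total) = 1 + 5 + 5 + 15 + 20 + 25 + 30 + 75 + 20 + 100 = 296.

296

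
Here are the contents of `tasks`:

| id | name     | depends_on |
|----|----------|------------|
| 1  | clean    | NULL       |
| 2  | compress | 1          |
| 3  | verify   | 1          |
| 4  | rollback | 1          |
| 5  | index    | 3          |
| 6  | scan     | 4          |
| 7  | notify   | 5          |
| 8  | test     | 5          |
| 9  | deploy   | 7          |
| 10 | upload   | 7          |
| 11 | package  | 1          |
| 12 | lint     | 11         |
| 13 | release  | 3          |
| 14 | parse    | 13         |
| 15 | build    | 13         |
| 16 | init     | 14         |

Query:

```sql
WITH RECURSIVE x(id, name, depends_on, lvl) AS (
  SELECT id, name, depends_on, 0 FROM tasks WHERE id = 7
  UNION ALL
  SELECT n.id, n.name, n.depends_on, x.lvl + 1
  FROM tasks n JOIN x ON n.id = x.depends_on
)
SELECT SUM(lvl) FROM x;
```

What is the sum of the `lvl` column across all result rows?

6

Base: id=7 (notify), depends_on=5, lvl 0.
Iteration 1: join on id=5 -> index (id 5, depends_on=3, lvl 1).
Iteration 2: join on id=3 -> verify (id 3, depends_on=1, lvl 2).
Iteration 3: join on id=1 -> clean (id 1, depends_on=NULL, lvl 3).
Iteration 4: depends_on is NULL; no match; recursion stops.
SUM(lvl) = 0 + 1 + 2 + 3 = 6.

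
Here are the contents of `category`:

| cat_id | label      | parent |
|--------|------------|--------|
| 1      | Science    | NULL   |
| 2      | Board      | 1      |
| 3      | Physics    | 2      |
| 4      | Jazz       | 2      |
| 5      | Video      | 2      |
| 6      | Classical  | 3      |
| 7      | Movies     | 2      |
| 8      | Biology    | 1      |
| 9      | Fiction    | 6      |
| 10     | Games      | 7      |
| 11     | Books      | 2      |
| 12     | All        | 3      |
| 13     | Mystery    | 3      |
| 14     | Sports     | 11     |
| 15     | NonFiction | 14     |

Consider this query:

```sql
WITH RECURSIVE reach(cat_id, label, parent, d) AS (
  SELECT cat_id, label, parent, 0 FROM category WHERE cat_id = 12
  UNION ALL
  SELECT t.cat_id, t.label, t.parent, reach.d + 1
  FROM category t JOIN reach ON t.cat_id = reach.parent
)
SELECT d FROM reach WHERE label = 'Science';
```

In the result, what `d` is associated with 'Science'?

3

Base: cat_id=12 (All), parent=3, d 0.
Iteration 1: join on cat_id=3 -> Physics (id 3, parent=2, d 1).
Iteration 2: join on cat_id=2 -> Board (id 2, parent=1, d 2).
Iteration 3: join on cat_id=1 -> Science (id 1, parent=NULL, d 3).
Iteration 4: parent is NULL; no match; recursion stops.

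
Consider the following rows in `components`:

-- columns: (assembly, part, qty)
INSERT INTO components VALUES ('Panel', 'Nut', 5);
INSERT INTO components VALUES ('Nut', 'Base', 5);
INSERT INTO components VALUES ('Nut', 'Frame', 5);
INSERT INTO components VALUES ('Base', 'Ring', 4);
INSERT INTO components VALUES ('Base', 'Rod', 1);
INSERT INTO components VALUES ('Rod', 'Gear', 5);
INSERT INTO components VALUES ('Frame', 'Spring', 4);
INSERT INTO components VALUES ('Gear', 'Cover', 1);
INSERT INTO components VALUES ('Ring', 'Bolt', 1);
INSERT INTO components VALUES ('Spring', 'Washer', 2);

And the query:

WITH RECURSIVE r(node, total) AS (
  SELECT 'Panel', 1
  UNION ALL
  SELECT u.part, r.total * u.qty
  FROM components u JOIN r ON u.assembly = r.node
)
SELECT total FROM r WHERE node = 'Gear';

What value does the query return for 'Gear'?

Base: (Panel, total=1).
Iteration 1: components of {Panel} -> Nut = 1*5 = 5.
Iteration 2: components of {Nut} -> Base = 5*5 = 25, Frame = 5*5 = 25.
Iteration 3: components of {Base,Frame} -> Ring = 25*4 = 100, Rod = 25*1 = 25, Spring = 25*4 = 100.
Iteration 4: components of {Ring,Rod,Spring} -> Bolt = 100*1 = 100, Gear = 25*5 = 125, Washer = 100*2 = 200.
Iteration 5: components of {Bolt,Gear,Washer} -> Cover = 125*1 = 125.
Iteration 6: no further components; recursion stops.

125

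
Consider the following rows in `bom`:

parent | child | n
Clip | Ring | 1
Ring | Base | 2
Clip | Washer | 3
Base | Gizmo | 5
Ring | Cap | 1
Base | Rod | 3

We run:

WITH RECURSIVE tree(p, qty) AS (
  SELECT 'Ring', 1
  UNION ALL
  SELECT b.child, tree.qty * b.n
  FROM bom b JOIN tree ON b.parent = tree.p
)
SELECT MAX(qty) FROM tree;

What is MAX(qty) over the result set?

10

Base: (Ring, qty=1).
Iteration 1: components of {Ring} -> Base = 1*2 = 2, Cap = 1*1 = 1.
Iteration 2: components of {Base,Cap} -> Gizmo = 2*5 = 10, Rod = 2*3 = 6.
Iteration 3: no further components; recursion stops.
qty values: 1, 2, 1, 10, 6; the maximum is 10.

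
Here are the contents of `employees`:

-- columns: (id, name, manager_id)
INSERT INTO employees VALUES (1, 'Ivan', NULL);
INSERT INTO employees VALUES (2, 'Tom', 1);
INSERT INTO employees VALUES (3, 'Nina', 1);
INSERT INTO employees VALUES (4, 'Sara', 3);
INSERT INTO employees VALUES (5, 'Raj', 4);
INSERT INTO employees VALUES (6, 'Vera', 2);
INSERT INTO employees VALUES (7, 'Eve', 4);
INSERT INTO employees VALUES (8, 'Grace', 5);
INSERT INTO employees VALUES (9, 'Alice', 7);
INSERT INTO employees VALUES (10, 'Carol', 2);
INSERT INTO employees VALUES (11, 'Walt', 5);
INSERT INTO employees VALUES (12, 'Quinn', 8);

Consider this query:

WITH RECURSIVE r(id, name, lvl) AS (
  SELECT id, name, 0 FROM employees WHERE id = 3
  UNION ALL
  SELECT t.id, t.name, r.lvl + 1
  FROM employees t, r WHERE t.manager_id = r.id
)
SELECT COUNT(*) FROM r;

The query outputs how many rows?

8

Base: id=3 (Nina) at lvl 0.
Iteration 1: rows with manager_id in {3} -> Sara (id 4, lvl 1).
Iteration 2: rows with manager_id in {4} -> Raj (id 5, lvl 2), Eve (id 7, lvl 2).
Iteration 3: rows with manager_id in {5,7} -> Grace (id 8, lvl 3), Alice (id 9, lvl 3), Walt (id 11, lvl 3).
Iteration 4: rows with manager_id in {8,9,11} -> Quinn (id 12, lvl 4).
Iteration 5: no rows with manager_id in {12}; recursion stops.
Total rows emitted: 8.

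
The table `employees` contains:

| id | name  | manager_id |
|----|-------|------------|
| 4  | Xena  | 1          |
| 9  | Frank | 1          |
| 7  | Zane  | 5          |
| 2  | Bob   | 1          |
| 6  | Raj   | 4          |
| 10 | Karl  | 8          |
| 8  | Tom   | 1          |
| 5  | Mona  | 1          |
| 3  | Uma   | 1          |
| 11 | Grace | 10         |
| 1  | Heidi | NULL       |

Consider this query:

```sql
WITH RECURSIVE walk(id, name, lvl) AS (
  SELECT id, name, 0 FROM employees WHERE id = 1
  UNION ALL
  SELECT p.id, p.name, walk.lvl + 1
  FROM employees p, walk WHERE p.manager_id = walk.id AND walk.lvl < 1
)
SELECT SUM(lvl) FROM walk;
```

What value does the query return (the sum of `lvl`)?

6

Base: id=1 (Heidi) at lvl 0.
Iteration 1: rows with manager_id in {1} -> Bob (id 2, lvl 1), Uma (id 3, lvl 1), Xena (id 4, lvl 1), Mona (id 5, lvl 1), Tom (id 8, lvl 1), Frank (id 9, lvl 1).
Iteration 2: lvl < 1 fails for all current rows; recursion stops.
SUM(lvl) = 0 + 1 + 1 + 1 + 1 + 1 + 1 = 6.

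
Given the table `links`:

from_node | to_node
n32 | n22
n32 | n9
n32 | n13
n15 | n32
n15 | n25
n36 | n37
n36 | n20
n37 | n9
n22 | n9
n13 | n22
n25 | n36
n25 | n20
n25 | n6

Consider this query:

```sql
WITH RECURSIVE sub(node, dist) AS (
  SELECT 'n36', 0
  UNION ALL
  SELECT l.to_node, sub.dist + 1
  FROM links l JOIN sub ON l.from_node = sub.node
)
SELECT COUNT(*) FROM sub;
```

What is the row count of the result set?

Base: (n36, dist=0).
Iteration 1: edges from {n36} -> (n20, dist=1), (n37, dist=1).
Iteration 2: edges from {n20,n37} -> (n9, dist=2).
Iteration 3: no outgoing edges from {n9}; recursion stops.
Total rows emitted: 4.

4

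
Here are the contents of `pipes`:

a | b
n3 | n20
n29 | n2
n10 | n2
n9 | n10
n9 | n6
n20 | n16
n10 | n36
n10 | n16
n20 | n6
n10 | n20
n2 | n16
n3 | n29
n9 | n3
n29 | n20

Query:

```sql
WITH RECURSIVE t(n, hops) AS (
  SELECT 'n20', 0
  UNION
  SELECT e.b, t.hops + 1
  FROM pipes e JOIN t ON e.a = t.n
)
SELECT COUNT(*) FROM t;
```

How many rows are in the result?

Base: (n20, hops=0).
Iteration 1: edges from {n20} -> (n16, hops=1), (n6, hops=1).
Iteration 2: no outgoing edges from {n16,n6}; recursion stops.
Total rows emitted: 3.

3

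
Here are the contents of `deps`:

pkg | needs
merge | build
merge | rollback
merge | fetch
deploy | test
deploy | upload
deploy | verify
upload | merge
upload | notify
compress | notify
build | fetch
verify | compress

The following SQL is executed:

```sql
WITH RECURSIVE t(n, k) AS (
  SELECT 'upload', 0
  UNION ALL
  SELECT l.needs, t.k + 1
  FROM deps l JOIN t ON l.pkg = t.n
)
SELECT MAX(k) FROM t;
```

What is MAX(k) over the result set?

3

Base: (upload, k=0).
Iteration 1: edges from {upload} -> (merge, k=1), (notify, k=1).
Iteration 2: edges from {merge,notify} -> (build, k=2), (fetch, k=2), (rollback, k=2).
Iteration 3: edges from {build,fetch,rollback} -> (fetch, k=3).
Iteration 4: no outgoing edges from {fetch}; recursion stops.
k values: 0, 1, 1, 2, 2, 2, 3; the maximum is 3.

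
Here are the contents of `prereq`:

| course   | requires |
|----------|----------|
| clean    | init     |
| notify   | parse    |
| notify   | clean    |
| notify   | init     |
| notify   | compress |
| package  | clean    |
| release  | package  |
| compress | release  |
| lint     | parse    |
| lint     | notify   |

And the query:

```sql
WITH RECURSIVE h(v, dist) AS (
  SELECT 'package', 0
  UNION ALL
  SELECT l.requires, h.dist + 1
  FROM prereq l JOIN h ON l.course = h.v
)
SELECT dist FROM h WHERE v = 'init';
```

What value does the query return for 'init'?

2

Base: (package, dist=0).
Iteration 1: edges from {package} -> (clean, dist=1).
Iteration 2: edges from {clean} -> (init, dist=2).
Iteration 3: no outgoing edges from {init}; recursion stops.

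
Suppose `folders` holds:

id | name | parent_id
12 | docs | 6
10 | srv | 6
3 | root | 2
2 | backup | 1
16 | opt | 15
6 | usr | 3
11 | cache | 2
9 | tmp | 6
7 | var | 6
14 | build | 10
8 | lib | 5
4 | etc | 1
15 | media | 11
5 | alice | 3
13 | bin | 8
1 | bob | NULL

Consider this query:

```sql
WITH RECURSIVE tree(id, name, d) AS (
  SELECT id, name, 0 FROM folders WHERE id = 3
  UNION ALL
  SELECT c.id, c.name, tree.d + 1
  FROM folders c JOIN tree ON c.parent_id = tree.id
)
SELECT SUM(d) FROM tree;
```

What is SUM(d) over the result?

18

Base: id=3 (root) at d 0.
Iteration 1: rows with parent_id in {3} -> alice (id 5, d 1), usr (id 6, d 1).
Iteration 2: rows with parent_id in {5,6} -> var (id 7, d 2), lib (id 8, d 2), tmp (id 9, d 2), srv (id 10, d 2), docs (id 12, d 2).
Iteration 3: rows with parent_id in {7,8,9,10,12} -> bin (id 13, d 3), build (id 14, d 3).
Iteration 4: no rows with parent_id in {13,14}; recursion stops.
SUM(d) = 0 + 1 + 1 + 2 + 2 + 2 + 2 + 2 + 3 + 3 = 18.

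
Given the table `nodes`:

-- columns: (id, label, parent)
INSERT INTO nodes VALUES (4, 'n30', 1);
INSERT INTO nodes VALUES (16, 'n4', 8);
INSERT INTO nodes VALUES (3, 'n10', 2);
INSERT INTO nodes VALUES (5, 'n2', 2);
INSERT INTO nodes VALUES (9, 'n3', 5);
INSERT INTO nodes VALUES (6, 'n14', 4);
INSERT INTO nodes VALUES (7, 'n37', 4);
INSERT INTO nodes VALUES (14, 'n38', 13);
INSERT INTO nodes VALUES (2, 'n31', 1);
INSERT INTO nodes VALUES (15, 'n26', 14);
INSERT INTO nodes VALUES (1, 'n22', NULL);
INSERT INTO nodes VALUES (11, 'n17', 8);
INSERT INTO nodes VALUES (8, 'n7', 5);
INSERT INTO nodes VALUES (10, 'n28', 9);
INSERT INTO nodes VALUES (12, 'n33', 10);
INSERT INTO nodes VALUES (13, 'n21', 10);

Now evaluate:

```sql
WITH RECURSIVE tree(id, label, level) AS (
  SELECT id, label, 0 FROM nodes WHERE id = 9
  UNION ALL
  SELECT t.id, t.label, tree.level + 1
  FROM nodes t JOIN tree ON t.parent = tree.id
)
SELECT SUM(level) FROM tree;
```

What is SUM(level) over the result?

Base: id=9 (n3) at level 0.
Iteration 1: rows with parent in {9} -> n28 (id 10, level 1).
Iteration 2: rows with parent in {10} -> n33 (id 12, level 2), n21 (id 13, level 2).
Iteration 3: rows with parent in {12,13} -> n38 (id 14, level 3).
Iteration 4: rows with parent in {14} -> n26 (id 15, level 4).
Iteration 5: no rows with parent in {15}; recursion stops.
SUM(level) = 0 + 1 + 2 + 2 + 3 + 4 = 12.

12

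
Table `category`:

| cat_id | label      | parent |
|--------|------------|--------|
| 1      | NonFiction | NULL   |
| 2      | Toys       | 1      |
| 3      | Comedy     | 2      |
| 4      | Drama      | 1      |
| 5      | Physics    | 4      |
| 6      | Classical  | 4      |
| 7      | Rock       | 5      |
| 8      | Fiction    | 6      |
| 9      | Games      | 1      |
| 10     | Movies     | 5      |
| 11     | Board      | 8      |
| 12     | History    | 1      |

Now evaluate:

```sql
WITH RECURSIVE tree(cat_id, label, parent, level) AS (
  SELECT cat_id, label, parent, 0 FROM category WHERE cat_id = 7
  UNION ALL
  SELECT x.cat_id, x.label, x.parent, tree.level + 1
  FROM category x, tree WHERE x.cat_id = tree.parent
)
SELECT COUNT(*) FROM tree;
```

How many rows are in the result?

4

Base: cat_id=7 (Rock), parent=5, level 0.
Iteration 1: join on cat_id=5 -> Physics (id 5, parent=4, level 1).
Iteration 2: join on cat_id=4 -> Drama (id 4, parent=1, level 2).
Iteration 3: join on cat_id=1 -> NonFiction (id 1, parent=NULL, level 3).
Iteration 4: parent is NULL; no match; recursion stops.
Total rows emitted: 4.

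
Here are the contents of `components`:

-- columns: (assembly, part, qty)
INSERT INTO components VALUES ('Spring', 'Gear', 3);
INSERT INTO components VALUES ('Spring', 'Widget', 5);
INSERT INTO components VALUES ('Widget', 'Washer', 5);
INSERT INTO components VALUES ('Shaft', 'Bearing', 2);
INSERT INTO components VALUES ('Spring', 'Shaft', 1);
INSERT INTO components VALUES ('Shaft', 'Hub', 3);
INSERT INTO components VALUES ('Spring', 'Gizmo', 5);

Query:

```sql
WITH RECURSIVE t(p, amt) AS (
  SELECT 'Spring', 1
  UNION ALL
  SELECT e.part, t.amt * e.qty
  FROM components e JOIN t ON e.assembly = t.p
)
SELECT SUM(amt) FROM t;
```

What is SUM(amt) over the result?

45

Base: (Spring, amt=1).
Iteration 1: components of {Spring} -> Gear = 1*3 = 3, Gizmo = 1*5 = 5, Shaft = 1*1 = 1, Widget = 1*5 = 5.
Iteration 2: components of {Gear,Gizmo,Shaft,Widget} -> Bearing = 1*2 = 2, Hub = 1*3 = 3, Washer = 5*5 = 25.
Iteration 3: no further components; recursion stops.
SUM(amt) = 1 + 1 + 5 + 3 + 5 + 3 + 2 + 25 = 45.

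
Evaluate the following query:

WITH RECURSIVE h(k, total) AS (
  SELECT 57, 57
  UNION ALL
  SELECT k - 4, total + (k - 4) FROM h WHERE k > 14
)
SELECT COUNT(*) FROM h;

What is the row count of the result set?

12

Base: k=57, total=57.
Iteration 1: 57 > 14 holds -> k = 57 - 4 = 53, total = 57 + 53 = 110.
Iteration 2: 53 > 14 holds -> k = 53 - 4 = 49, total = 110 + 49 = 159.
Iteration 3: 49 > 14 holds -> k = 49 - 4 = 45, total = 159 + 45 = 204.
Iteration 4: 45 > 14 holds -> k = 45 - 4 = 41, total = 204 + 41 = 245.
Iteration 5: 41 > 14 holds -> k = 41 - 4 = 37, total = 245 + 37 = 282.
Iteration 6: 37 > 14 holds -> k = 37 - 4 = 33, total = 282 + 33 = 315.
Iteration 7: 33 > 14 holds -> k = 33 - 4 = 29, total = 315 + 29 = 344.
Iteration 8: 29 > 14 holds -> k = 29 - 4 = 25, total = 344 + 25 = 369.
Iteration 9: 25 > 14 holds -> k = 25 - 4 = 21, total = 369 + 21 = 390.
Iteration 10: 21 > 14 holds -> k = 21 - 4 = 17, total = 390 + 17 = 407.
Iteration 11: 17 > 14 holds -> k = 17 - 4 = 13, total = 407 + 13 = 420.
Iteration 12: 13 > 14 fails; recursion stops.
Total rows emitted: 12.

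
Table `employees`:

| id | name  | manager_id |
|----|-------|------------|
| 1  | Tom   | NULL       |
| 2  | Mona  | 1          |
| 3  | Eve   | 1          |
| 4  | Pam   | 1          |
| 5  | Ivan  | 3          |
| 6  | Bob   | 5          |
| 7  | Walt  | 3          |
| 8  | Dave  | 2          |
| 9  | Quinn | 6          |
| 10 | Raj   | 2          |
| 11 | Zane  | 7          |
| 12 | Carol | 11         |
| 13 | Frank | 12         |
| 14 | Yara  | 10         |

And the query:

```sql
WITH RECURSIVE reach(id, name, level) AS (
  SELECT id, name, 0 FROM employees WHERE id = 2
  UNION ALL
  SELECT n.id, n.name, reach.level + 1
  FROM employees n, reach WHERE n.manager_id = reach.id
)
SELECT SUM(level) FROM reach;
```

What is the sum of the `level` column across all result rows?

4

Base: id=2 (Mona) at level 0.
Iteration 1: rows with manager_id in {2} -> Dave (id 8, level 1), Raj (id 10, level 1).
Iteration 2: rows with manager_id in {8,10} -> Yara (id 14, level 2).
Iteration 3: no rows with manager_id in {14}; recursion stops.
SUM(level) = 0 + 1 + 1 + 2 = 4.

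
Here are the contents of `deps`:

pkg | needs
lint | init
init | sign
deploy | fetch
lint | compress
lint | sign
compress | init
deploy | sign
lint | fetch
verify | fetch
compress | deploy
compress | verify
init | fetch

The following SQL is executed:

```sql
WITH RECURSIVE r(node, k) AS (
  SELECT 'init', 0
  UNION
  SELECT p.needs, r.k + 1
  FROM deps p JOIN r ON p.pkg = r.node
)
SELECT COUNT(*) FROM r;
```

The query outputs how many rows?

3

Base: (init, k=0).
Iteration 1: edges from {init} -> (fetch, k=1), (sign, k=1).
Iteration 2: no outgoing edges from {fetch,sign}; recursion stops.
Total rows emitted: 3.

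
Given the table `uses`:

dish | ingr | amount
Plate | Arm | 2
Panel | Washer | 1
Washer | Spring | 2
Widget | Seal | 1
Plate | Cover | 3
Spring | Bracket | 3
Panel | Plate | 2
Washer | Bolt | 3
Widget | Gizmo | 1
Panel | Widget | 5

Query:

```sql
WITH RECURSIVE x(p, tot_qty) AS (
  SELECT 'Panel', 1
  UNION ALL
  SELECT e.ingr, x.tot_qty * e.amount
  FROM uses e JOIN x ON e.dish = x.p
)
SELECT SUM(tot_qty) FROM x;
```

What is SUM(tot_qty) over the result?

40

Base: (Panel, tot_qty=1).
Iteration 1: components of {Panel} -> Plate = 1*2 = 2, Washer = 1*1 = 1, Widget = 1*5 = 5.
Iteration 2: components of {Plate,Washer,Widget} -> Arm = 2*2 = 4, Bolt = 1*3 = 3, Cover = 2*3 = 6, Gizmo = 5*1 = 5, Seal = 5*1 = 5, Spring = 1*2 = 2.
Iteration 3: components of {Arm,Bolt,Cover,Gizmo,Seal,Spring} -> Bracket = 2*3 = 6.
Iteration 4: no further components; recursion stops.
SUM(tot_qty) = 1 + 5 + 2 + 1 + 5 + 5 + 6 + 4 + 3 + 2 + 6 = 40.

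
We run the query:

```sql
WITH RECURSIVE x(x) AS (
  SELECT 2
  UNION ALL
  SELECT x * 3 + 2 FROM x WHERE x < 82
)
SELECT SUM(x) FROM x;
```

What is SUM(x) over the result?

358

Base: x=2.
Iteration 1: 2 < 82 holds -> x = 2 * 3 + 2 = 8.
Iteration 2: 8 < 82 holds -> x = 8 * 3 + 2 = 26.
Iteration 3: 26 < 82 holds -> x = 26 * 3 + 2 = 80.
Iteration 4: 80 < 82 holds -> x = 80 * 3 + 2 = 242.
Iteration 5: 242 < 82 fails; recursion stops.
SUM(x) = 2 + 8 + 26 + 80 + 242 = 358.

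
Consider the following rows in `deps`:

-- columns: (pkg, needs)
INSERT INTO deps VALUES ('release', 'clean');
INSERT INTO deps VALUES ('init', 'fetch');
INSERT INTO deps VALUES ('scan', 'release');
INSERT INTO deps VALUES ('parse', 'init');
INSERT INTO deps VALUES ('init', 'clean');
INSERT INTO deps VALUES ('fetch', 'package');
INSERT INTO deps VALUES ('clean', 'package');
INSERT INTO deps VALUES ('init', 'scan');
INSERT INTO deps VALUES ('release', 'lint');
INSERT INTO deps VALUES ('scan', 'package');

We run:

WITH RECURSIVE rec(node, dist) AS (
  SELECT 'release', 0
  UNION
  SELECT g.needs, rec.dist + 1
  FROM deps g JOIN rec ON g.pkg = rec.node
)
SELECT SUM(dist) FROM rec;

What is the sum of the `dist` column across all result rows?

4

Base: (release, dist=0).
Iteration 1: edges from {release} -> (clean, dist=1), (lint, dist=1).
Iteration 2: edges from {clean,lint} -> (package, dist=2).
Iteration 3: no outgoing edges from {package}; recursion stops.
SUM(dist) = 0 + 1 + 1 + 2 = 4.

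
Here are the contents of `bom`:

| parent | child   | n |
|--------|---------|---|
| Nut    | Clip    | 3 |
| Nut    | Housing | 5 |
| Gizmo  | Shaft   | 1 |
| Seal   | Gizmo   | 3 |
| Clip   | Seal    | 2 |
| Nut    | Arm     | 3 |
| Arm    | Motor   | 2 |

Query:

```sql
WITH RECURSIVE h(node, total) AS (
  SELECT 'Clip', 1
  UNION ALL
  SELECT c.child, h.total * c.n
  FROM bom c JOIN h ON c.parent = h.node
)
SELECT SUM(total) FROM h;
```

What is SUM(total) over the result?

Base: (Clip, total=1).
Iteration 1: components of {Clip} -> Seal = 1*2 = 2.
Iteration 2: components of {Seal} -> Gizmo = 2*3 = 6.
Iteration 3: components of {Gizmo} -> Shaft = 6*1 = 6.
Iteration 4: no further components; recursion stops.
SUM(total) = 1 + 2 + 6 + 6 = 15.

15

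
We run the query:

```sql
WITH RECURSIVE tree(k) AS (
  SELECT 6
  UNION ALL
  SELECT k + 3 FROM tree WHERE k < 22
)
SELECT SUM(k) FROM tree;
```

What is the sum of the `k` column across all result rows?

105

Base: k=6.
Iteration 1: 6 < 22 holds -> k = 6 + 3 = 9.
Iteration 2: 9 < 22 holds -> k = 9 + 3 = 12.
Iteration 3: 12 < 22 holds -> k = 12 + 3 = 15.
Iteration 4: 15 < 22 holds -> k = 15 + 3 = 18.
Iteration 5: 18 < 22 holds -> k = 18 + 3 = 21.
Iteration 6: 21 < 22 holds -> k = 21 + 3 = 24.
Iteration 7: 24 < 22 fails; recursion stops.
SUM(k) = 6 + 9 + 12 + 15 + 18 + 21 + 24 = 105.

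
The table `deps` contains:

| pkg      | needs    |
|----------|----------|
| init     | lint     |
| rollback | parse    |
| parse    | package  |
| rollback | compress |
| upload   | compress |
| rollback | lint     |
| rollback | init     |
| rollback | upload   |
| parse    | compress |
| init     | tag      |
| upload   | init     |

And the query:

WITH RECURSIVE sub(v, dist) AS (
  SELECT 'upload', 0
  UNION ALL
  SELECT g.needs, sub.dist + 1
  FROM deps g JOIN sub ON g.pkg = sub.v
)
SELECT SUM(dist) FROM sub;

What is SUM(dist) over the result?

Base: (upload, dist=0).
Iteration 1: edges from {upload} -> (compress, dist=1), (init, dist=1).
Iteration 2: edges from {compress,init} -> (lint, dist=2), (tag, dist=2).
Iteration 3: no outgoing edges from {lint,tag}; recursion stops.
SUM(dist) = 0 + 1 + 1 + 2 + 2 = 6.

6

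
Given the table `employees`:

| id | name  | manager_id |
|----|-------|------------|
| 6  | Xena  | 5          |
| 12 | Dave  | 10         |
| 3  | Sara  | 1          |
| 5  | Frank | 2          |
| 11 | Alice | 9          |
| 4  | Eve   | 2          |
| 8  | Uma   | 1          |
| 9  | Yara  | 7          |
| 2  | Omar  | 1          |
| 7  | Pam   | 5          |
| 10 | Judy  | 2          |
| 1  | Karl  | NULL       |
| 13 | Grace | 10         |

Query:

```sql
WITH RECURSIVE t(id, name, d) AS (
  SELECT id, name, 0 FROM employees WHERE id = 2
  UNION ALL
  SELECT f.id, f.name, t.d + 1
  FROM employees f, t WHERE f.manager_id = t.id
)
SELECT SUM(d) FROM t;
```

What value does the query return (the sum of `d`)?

18

Base: id=2 (Omar) at d 0.
Iteration 1: rows with manager_id in {2} -> Eve (id 4, d 1), Frank (id 5, d 1), Judy (id 10, d 1).
Iteration 2: rows with manager_id in {4,5,10} -> Xena (id 6, d 2), Pam (id 7, d 2), Dave (id 12, d 2), Grace (id 13, d 2).
Iteration 3: rows with manager_id in {6,7,12,13} -> Yara (id 9, d 3).
Iteration 4: rows with manager_id in {9} -> Alice (id 11, d 4).
Iteration 5: no rows with manager_id in {11}; recursion stops.
SUM(d) = 0 + 1 + 1 + 1 + 2 + 2 + 2 + 2 + 3 + 4 = 18.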